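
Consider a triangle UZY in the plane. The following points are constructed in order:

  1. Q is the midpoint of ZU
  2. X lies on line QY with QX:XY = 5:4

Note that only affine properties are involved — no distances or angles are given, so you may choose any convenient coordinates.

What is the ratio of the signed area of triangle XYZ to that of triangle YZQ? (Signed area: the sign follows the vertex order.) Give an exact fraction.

Set U = (0, 0), Z = (1, 0), Y = (0, 1); any affine frame gives the same invariant.
1. Q is the midpoint of ZU ⇒ Q = (1/2, 0)
2. X lies on line QY with QX:XY = 5:4 ⇒ X = (2/9, 5/9)
2·[XYZ] = -2/9, 2·[YZQ] = -1/2
[XYZ]:[YZQ] = -2/9:-1/2 = 4/9

[XYZ]:[YZQ] = 4/9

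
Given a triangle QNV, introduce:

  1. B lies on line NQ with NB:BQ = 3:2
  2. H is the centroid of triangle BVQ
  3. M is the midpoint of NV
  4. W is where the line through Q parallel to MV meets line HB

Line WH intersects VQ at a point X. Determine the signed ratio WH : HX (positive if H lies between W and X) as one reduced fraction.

WH:HX = 14

Choose coordinates Q = (0, 0), N = (1, 0), V = (0, 1).
1. B lies on line NQ with NB:BQ = 3:2 ⇒ B = (2/5, 0)
2. H is the centroid of triangle BVQ ⇒ H = (2/15, 1/3)
3. M is the midpoint of NV ⇒ M = (1/2, 1/2)
4. W is where the line through Q parallel to MV meets line HB ⇒ W = (2, -2)
line WH meets VQ at X = (0, 1/2)
H = W + t·(X−W) with t = 14/15, so WH:HX = 14/15:1/15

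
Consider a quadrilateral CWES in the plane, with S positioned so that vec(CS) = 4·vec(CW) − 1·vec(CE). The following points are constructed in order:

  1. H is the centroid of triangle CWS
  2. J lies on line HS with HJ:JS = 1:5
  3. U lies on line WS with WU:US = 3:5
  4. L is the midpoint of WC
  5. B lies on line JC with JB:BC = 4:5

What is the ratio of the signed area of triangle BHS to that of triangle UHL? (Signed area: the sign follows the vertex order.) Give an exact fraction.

[BHS]:[UHL] = 64/45

Set C = (0, 0), W = (1, 0), E = (0, 1), S = (4, -1); any affine frame gives the same invariant.
1. H is the centroid of triangle CWS ⇒ H = (5/3, -1/3)
2. J lies on line HS with HJ:JS = 1:5 ⇒ J = (37/18, -4/9)
3. U lies on line WS with WU:US = 3:5 ⇒ U = (17/8, -3/8)
4. L is the midpoint of WC ⇒ L = (1/2, 0)
5. B lies on line JC with JB:BC = 4:5 ⇒ B = (185/162, -20/81)
2·[BHS] = -4/27, 2·[UHL] = -5/48
[BHS]:[UHL] = -4/27:-5/48 = 64/45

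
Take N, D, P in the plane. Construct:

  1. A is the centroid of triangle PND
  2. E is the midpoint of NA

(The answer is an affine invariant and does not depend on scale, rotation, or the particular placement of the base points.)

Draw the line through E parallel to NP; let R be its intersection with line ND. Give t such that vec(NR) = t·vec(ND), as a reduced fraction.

Choose coordinates N = (0, 0), D = (1, 0), P = (0, 1).
1. A is the centroid of triangle PND ⇒ A = (1/3, 1/3)
2. E is the midpoint of NA ⇒ E = (1/6, 1/6)
through E parallel to NP: direction (0, 1); meets ND at R = (1/6, 0)
R = N + t·(D−N) with t = 1/6

t = 1/6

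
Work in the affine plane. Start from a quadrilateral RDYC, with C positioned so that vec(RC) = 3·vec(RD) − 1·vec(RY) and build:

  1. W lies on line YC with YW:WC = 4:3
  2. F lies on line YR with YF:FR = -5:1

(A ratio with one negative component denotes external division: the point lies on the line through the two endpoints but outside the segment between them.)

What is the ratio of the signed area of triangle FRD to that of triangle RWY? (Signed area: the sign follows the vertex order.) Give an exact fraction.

Choose coordinates R = (0, 0), D = (1, 0), Y = (0, 1), C = (3, -1).
1. W lies on line YC with YW:WC = 4:3 ⇒ W = (12/7, -1/7)
2. F lies on line YR with YF:FR = -5:1 ⇒ F = (0, -1/4)
2·[FRD] = -1/4, 2·[RWY] = 12/7
[FRD]:[RWY] = -1/4:12/7 = -7/48

[FRD]:[RWY] = -7/48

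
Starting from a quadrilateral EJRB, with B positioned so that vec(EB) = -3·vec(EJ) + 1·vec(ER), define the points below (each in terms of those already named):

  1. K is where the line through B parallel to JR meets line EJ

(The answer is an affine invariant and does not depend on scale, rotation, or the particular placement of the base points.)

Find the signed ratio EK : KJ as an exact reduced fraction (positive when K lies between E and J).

Choose coordinates E = (0, 0), J = (1, 0), R = (0, 1), B = (-3, 1).
1. K is where the line through B parallel to JR meets line EJ ⇒ K = (-2, 0)
K = E + t·(J−E) with t = -2, so EK:KJ = t:(1−t) = -2:3

EK:KJ = -2/3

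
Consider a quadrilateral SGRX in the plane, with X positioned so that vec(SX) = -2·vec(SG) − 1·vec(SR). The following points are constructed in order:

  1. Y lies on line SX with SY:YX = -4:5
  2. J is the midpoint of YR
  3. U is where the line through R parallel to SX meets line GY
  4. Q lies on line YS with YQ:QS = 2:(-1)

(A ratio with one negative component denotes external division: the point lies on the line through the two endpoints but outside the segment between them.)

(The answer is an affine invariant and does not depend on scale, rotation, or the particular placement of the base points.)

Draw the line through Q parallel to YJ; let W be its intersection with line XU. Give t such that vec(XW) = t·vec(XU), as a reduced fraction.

Set S = (0, 0), G = (1, 0), R = (0, 1), X = (-2, -1); any affine frame gives the same invariant.
1. Y lies on line SX with SY:YX = -4:5 ⇒ Y = (8, 4)
2. J is the midpoint of YR ⇒ J = (4, 5/2)
3. U is where the line through R parallel to SX meets line GY ⇒ U = (22, 12)
4. Q lies on line YS with YQ:QS = 2:(-1) ⇒ Q = (-8, -4)
through Q parallel to YJ: direction (-4, -3/2); meets XU at W = (-13/2, -55/16)
W = X + t·(U−X) with t = -3/16

t = -3/16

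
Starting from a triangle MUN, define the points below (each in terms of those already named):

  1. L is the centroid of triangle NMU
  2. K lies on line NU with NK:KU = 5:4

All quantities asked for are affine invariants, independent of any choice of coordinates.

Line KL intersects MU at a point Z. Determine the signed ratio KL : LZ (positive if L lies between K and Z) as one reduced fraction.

Choose coordinates M = (0, 0), U = (1, 0), N = (0, 1).
1. L is the centroid of triangle NMU ⇒ L = (1/3, 1/3)
2. K lies on line NU with NK:KU = 5:4 ⇒ K = (5/9, 4/9)
line KL meets MU at Z = (-1/3, 0)
L = K + t·(Z−K) with t = 1/4, so KL:LZ = 1/4:3/4

KL:LZ = 1/3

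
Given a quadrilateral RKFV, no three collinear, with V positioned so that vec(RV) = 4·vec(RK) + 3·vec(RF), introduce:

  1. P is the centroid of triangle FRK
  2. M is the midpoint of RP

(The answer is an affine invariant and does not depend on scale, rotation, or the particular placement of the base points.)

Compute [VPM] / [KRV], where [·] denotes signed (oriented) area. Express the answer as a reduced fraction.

[VPM]:[KRV] = -1/18

Set R = (0, 0), K = (1, 0), F = (0, 1), V = (4, 3); any affine frame gives the same invariant.
1. P is the centroid of triangle FRK ⇒ P = (1/3, 1/3)
2. M is the midpoint of RP ⇒ M = (1/6, 1/6)
2·[VPM] = 1/6, 2·[KRV] = -3
[VPM]:[KRV] = 1/6:-3 = -1/18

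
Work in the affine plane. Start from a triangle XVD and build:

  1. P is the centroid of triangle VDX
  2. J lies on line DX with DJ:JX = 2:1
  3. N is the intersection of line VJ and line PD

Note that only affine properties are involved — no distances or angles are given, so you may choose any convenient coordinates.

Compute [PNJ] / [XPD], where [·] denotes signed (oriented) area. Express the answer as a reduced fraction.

[PNJ]:[XPD] = -2/15

Work in coordinates with X = (0, 0), V = (1, 0), D = (0, 1).
1. P is the centroid of triangle VDX ⇒ P = (1/3, 1/3)
2. J lies on line DX with DJ:JX = 2:1 ⇒ J = (0, 1/3)
3. N is the intersection of line VJ and line PD ⇒ N = (2/5, 1/5)
2·[PNJ] = -2/45, 2·[XPD] = 1/3
[PNJ]:[XPD] = -2/45:1/3 = -2/15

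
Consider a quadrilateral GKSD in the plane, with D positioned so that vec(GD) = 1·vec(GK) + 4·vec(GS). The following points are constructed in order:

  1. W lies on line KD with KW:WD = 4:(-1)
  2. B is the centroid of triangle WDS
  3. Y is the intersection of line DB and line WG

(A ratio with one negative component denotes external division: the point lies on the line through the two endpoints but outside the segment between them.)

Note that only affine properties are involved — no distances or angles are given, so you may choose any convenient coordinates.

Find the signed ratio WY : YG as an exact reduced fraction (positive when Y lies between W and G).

Set G = (0, 0), K = (1, 0), S = (0, 1), D = (1, 4); any affine frame gives the same invariant.
1. W lies on line KD with KW:WD = 4:(-1) ⇒ W = (1, 16/3)
2. B is the centroid of triangle WDS ⇒ B = (2/3, 31/9)
3. Y is the intersection of line DB and line WG ⇒ Y = (7/11, 112/33)
Y = W + t·(G−W) with t = 4/11, so WY:YG = t:(1−t) = 4/11:7/11

WY:YG = 4/7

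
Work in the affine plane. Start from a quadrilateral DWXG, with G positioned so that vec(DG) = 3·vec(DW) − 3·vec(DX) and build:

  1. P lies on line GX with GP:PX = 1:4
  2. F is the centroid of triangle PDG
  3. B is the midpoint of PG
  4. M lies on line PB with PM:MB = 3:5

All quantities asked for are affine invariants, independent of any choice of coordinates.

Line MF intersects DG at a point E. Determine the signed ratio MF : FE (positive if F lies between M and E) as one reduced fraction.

Work in coordinates with D = (0, 0), W = (1, 0), X = (0, 1), G = (3, -3).
1. P lies on line GX with GP:PX = 1:4 ⇒ P = (12/5, -11/5)
2. F is the centroid of triangle PDG ⇒ F = (9/5, -26/15)
3. B is the midpoint of PG ⇒ B = (27/10, -13/5)
4. M lies on line PB with PM:MB = 3:5 ⇒ M = (201/80, -47/20)
line MF meets DG at E = (30/23, -30/23)
F = M + t·(E−M) with t = 23/39, so MF:FE = 23/39:16/39

MF:FE = 23/16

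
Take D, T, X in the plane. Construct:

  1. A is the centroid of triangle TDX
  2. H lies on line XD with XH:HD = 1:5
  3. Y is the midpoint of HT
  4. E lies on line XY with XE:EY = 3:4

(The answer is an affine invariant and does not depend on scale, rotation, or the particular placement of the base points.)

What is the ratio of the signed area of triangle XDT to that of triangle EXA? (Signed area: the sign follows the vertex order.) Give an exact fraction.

Choose coordinates D = (0, 0), T = (1, 0), X = (0, 1).
1. A is the centroid of triangle TDX ⇒ A = (1/3, 1/3)
2. H lies on line XD with XH:HD = 1:5 ⇒ H = (0, 5/6)
3. Y is the midpoint of HT ⇒ Y = (1/2, 5/12)
4. E lies on line XY with XE:EY = 3:4 ⇒ E = (3/14, 3/4)
2·[XDT] = 1, 2·[EXA] = 5/84
[XDT]:[EXA] = 1:5/84 = 84/5

[XDT]:[EXA] = 84/5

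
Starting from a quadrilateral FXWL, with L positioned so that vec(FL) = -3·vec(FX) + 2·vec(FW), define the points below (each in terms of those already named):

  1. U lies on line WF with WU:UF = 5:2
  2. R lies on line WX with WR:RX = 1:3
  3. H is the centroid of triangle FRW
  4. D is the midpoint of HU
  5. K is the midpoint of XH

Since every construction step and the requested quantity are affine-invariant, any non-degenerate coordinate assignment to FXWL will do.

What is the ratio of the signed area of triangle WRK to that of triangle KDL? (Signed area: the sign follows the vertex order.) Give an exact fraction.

[WRK]:[KDL] = 14/117

Assign F = (0, 0), X = (1, 0), W = (0, 1), L = (-3, 2) — the answer is frame-independent, so this choice is without loss of generality.
1. U lies on line WF with WU:UF = 5:2 ⇒ U = (0, 2/7)
2. R lies on line WX with WR:RX = 1:3 ⇒ R = (1/4, 3/4)
3. H is the centroid of triangle FRW ⇒ H = (1/12, 7/12)
4. D is the midpoint of HU ⇒ D = (1/24, 73/168)
5. K is the midpoint of XH ⇒ K = (13/24, 7/24)
2·[WRK] = -1/24, 2·[KDL] = -39/112
[WRK]:[KDL] = -1/24:-39/112 = 14/117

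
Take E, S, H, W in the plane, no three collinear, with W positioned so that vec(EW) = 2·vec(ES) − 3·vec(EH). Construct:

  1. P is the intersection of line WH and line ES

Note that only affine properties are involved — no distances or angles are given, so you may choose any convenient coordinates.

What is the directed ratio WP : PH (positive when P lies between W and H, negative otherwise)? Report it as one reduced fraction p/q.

Work in coordinates with E = (0, 0), S = (1, 0), H = (0, 1), W = (2, -3).
1. P is the intersection of line WH and line ES ⇒ P = (1/2, 0)
P = W + t·(H−W) with t = 3/4, so WP:PH = t:(1−t) = 3/4:1/4

WP:PH = 3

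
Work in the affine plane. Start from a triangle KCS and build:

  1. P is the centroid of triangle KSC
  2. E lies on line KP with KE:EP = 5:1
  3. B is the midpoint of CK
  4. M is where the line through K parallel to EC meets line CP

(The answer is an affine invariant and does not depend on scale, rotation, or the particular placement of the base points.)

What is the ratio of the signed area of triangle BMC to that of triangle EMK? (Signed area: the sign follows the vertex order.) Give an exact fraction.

Work in coordinates with K = (0, 0), C = (1, 0), S = (0, 1).
1. P is the centroid of triangle KSC ⇒ P = (1/3, 1/3)
2. E lies on line KP with KE:EP = 5:1 ⇒ E = (5/18, 5/18)
3. B is the midpoint of CK ⇒ B = (1/2, 0)
4. M is where the line through K parallel to EC meets line CP ⇒ M = (13/3, -5/3)
2·[BMC] = 5/6, 2·[EMK] = -5/3
[BMC]:[EMK] = 5/6:-5/3 = -1/2

[BMC]:[EMK] = -1/2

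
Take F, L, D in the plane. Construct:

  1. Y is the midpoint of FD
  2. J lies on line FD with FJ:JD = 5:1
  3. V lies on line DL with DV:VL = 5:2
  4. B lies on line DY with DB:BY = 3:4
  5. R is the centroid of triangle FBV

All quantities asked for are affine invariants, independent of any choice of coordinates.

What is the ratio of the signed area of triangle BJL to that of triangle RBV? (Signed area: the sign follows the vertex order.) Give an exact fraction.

Set F = (0, 0), L = (1, 0), D = (0, 1); any affine frame gives the same invariant.
1. Y is the midpoint of FD ⇒ Y = (0, 1/2)
2. J lies on line FD with FJ:JD = 5:1 ⇒ J = (0, 5/6)
3. V lies on line DL with DV:VL = 5:2 ⇒ V = (5/7, 2/7)
4. B lies on line DY with DB:BY = 3:4 ⇒ B = (0, 11/14)
5. R is the centroid of triangle FBV ⇒ R = (5/21, 5/14)
2·[BJL] = -1/21, 2·[RBV] = -55/294
[BJL]:[RBV] = -1/21:-55/294 = 14/55

[BJL]:[RBV] = 14/55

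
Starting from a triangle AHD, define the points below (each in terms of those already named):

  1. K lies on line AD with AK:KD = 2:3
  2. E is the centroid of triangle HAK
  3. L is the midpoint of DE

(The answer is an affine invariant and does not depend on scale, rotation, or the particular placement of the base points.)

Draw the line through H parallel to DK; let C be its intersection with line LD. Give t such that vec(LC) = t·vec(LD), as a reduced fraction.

t = -5

Work in coordinates with A = (0, 0), H = (1, 0), D = (0, 1).
1. K lies on line AD with AK:KD = 2:3 ⇒ K = (0, 2/5)
2. E is the centroid of triangle HAK ⇒ E = (1/3, 2/15)
3. L is the midpoint of DE ⇒ L = (1/6, 17/30)
through H parallel to DK: direction (0, -3/5); meets LD at C = (1, -8/5)
C = L + t·(D−L) with t = -5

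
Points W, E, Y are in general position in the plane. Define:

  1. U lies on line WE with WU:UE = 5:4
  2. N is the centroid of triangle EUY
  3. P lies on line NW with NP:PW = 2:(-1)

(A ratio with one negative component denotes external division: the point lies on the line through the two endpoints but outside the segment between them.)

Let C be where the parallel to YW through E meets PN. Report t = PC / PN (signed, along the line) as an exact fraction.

Choose coordinates W = (0, 0), E = (1, 0), Y = (0, 1).
1. U lies on line WE with WU:UE = 5:4 ⇒ U = (5/9, 0)
2. N is the centroid of triangle EUY ⇒ N = (14/27, 1/3)
3. P lies on line NW with NP:PW = 2:(-1) ⇒ P = (-14/27, -1/3)
through E parallel to YW: direction (0, -1); meets PN at C = (1, 9/14)
C = P + t·(N−P) with t = 41/28

t = 41/28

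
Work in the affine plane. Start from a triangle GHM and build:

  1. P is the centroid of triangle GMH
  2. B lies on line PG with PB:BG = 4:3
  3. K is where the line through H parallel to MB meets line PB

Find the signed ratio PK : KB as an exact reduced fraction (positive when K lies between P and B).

Work in coordinates with G = (0, 0), H = (1, 0), M = (0, 1).
1. P is the centroid of triangle GMH ⇒ P = (1/3, 1/3)
2. B lies on line PG with PB:BG = 4:3 ⇒ B = (1/7, 1/7)
3. K is where the line through H parallel to MB meets line PB ⇒ K = (6/7, 6/7)
K = P + t·(B−P) with t = -11/4, so PK:KB = t:(1−t) = -11/4:15/4

PK:KB = -11/15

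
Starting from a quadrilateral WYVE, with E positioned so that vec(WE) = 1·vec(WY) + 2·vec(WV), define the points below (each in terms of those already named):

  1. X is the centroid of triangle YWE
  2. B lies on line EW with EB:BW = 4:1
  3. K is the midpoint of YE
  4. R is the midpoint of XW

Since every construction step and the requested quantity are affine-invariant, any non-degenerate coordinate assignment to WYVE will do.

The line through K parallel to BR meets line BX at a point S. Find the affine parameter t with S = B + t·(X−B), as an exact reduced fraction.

t = 2

Work in coordinates with W = (0, 0), Y = (1, 0), V = (0, 1), E = (1, 2).
1. X is the centroid of triangle YWE ⇒ X = (2/3, 2/3)
2. B lies on line EW with EB:BW = 4:1 ⇒ B = (1/5, 2/5)
3. K is the midpoint of YE ⇒ K = (1, 1)
4. R is the midpoint of XW ⇒ R = (1/3, 1/3)
through K parallel to BR: direction (2/15, -1/15); meets BX at S = (17/15, 14/15)
S = B + t·(X−B) with t = 2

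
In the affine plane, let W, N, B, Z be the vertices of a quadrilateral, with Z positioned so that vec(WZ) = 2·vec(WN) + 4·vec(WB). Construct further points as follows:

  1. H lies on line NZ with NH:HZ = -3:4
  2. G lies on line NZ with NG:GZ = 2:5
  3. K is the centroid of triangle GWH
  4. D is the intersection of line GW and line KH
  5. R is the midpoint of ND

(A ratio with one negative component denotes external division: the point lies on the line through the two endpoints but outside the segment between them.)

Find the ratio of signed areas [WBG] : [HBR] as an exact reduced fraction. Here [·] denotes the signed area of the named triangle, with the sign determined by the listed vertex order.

[WBG]:[HBR] = 12/113

Assign W = (0, 0), N = (1, 0), B = (0, 1), Z = (2, 4) — the answer is frame-independent, so this choice is without loss of generality.
1. H lies on line NZ with NH:HZ = -3:4 ⇒ H = (-2, -12)
2. G lies on line NZ with NG:GZ = 2:5 ⇒ G = (9/7, 8/7)
3. K is the centroid of triangle GWH ⇒ K = (-5/21, -76/21)
4. D is the intersection of line GW and line KH ⇒ D = (9/14, 4/7)
5. R is the midpoint of ND ⇒ R = (23/28, 2/7)
2·[WBG] = -9/7, 2·[HBR] = -339/28
[WBG]:[HBR] = -9/7:-339/28 = 12/113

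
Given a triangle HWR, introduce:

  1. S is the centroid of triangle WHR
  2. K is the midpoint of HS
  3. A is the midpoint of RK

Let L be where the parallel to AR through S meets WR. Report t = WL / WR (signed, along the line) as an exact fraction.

t = 3/4

Work in coordinates with H = (0, 0), W = (1, 0), R = (0, 1).
1. S is the centroid of triangle WHR ⇒ S = (1/3, 1/3)
2. K is the midpoint of HS ⇒ K = (1/6, 1/6)
3. A is the midpoint of RK ⇒ A = (1/12, 7/12)
through S parallel to AR: direction (-1/12, 5/12); meets WR at L = (1/4, 3/4)
L = W + t·(R−W) with t = 3/4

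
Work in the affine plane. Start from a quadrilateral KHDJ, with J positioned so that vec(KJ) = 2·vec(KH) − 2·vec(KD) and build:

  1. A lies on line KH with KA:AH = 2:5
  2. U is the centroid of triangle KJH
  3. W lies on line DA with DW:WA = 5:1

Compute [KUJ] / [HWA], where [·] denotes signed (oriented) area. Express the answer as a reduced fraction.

Set K = (0, 0), H = (1, 0), D = (0, 1), J = (2, -2); any affine frame gives the same invariant.
1. A lies on line KH with KA:AH = 2:5 ⇒ A = (2/7, 0)
2. U is the centroid of triangle KJH ⇒ U = (1, -2/3)
3. W lies on line DA with DW:WA = 5:1 ⇒ W = (5/21, 1/6)
2·[KUJ] = -2/3, 2·[HWA] = 5/42
[KUJ]:[HWA] = -2/3:5/42 = -28/5

[KUJ]:[HWA] = -28/5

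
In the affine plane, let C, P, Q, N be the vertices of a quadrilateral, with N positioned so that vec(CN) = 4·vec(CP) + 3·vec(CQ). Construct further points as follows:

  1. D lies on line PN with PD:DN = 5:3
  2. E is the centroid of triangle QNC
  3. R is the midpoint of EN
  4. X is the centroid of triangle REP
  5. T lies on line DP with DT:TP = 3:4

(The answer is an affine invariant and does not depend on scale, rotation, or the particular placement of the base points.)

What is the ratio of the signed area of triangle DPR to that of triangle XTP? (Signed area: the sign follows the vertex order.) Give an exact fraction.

[DPR]:[XTP] = 7/4

Assign C = (0, 0), P = (1, 0), Q = (0, 1), N = (4, 3) — the answer is frame-independent, so this choice is without loss of generality.
1. D lies on line PN with PD:DN = 5:3 ⇒ D = (23/8, 15/8)
2. E is the centroid of triangle QNC ⇒ E = (4/3, 4/3)
3. R is the midpoint of EN ⇒ R = (8/3, 13/6)
4. X is the centroid of triangle REP ⇒ X = (5/3, 7/6)
5. T lies on line DP with DT:TP = 3:4 ⇒ T = (29/14, 15/14)
2·[DPR] = -15/16, 2·[XTP] = -15/28
[DPR]:[XTP] = -15/16:-15/28 = 7/4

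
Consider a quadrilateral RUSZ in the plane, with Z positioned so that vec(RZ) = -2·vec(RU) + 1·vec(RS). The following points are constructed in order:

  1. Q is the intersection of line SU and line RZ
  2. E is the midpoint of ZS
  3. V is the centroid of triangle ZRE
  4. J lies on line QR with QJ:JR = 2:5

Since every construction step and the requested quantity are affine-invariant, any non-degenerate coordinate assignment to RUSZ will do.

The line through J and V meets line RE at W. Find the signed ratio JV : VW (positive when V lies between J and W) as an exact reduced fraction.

JV:VW = -22/7

Work in coordinates with R = (0, 0), U = (1, 0), S = (0, 1), Z = (-2, 1).
1. Q is the intersection of line SU and line RZ ⇒ Q = (2, -1)
2. E is the midpoint of ZS ⇒ E = (-1, 1)
3. V is the centroid of triangle ZRE ⇒ V = (-1, 2/3)
4. J lies on line QR with QJ:JR = 2:5 ⇒ J = (10/7, -5/7)
line JV meets RE at W = (-5/22, 5/22)
V = J + t·(W−J) with t = 22/15, so JV:VW = 22/15:-7/15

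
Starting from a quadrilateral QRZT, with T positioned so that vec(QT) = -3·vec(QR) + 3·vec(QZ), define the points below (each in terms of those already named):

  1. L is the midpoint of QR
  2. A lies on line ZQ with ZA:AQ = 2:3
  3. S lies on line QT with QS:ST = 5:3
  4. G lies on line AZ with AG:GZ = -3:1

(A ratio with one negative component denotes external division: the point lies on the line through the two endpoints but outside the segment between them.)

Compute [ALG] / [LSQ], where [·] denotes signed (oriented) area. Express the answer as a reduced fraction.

Set Q = (0, 0), R = (1, 0), Z = (0, 1), T = (-3, 3); any affine frame gives the same invariant.
1. L is the midpoint of QR ⇒ L = (1/2, 0)
2. A lies on line ZQ with ZA:AQ = 2:3 ⇒ A = (0, 3/5)
3. S lies on line QT with QS:ST = 5:3 ⇒ S = (-15/8, 15/8)
4. G lies on line AZ with AG:GZ = -3:1 ⇒ G = (0, 6/5)
2·[ALG] = 3/10, 2·[LSQ] = 15/16
[ALG]:[LSQ] = 3/10:15/16 = 8/25

[ALG]:[LSQ] = 8/25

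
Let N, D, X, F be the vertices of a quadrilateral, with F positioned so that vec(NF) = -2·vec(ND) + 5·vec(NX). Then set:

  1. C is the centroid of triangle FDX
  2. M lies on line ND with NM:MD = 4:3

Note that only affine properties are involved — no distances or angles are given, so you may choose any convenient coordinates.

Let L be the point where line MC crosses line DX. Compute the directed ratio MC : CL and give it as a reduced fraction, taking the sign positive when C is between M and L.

Work in coordinates with N = (0, 0), D = (1, 0), X = (0, 1), F = (-2, 5).
1. C is the centroid of triangle FDX ⇒ C = (-1/3, 2)
2. M lies on line ND with NM:MD = 4:3 ⇒ M = (4/7, 0)
line MC meets DX at L = (5/23, 18/23)
C = M + t·(L−M) with t = 23/9, so MC:CL = 23/9:-14/9

MC:CL = -23/14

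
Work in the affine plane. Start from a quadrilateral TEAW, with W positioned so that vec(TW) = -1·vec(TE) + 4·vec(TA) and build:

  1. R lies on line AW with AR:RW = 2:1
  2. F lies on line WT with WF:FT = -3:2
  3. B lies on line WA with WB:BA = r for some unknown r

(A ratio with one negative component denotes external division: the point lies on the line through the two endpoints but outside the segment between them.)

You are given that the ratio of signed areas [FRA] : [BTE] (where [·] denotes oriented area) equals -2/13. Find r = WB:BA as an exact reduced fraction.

Assign T = (0, 0), E = (1, 0), A = (0, 1), W = (-1, 4) — the answer is frame-independent, so this choice is without loss of generality.
1. R lies on line AW with AR:RW = 2:1 ⇒ R = (-2/3, 3)
2. F lies on line WT with WF:FT = -3:2 ⇒ F = (2, -8)
3. With WB:BA = r, write λ = r/(r+1) so B = W + λ·(A−W); B is affine-linear in λ
Every point depending on B is an affine combination of B and λ-independent points, so each such coordinate is linear in λ; the λ² term in each signed area is a multiple of (A−W)×(A−W) = 0, so 2·[FRA] and 2·[BTE] are each linear in λ. Evaluating at λ=0 and λ=1:
  2·[FRA] = -2,   2·[BTE] = -3·λ + 4
So [FRA]:[BTE] = (-2) / (-3·λ + 4). Setting this equal to -2/13:
  -2 = -2/13·(-3·λ + 4)  ⇒  λ = -3
Then r = λ/(1−λ) = (-3)/(4) = -3/4. Check: with r = -3/4, B = (-4, 13) and [FRA]:[BTE] = -2/13 as required.

r = -3/4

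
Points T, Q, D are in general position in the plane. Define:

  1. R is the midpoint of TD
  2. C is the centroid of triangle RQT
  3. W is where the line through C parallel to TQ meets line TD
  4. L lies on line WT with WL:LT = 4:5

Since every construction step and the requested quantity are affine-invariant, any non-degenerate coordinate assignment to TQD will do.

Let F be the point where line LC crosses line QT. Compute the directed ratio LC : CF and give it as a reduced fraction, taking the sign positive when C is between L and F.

LC:CF = -4/9

Set T = (0, 0), Q = (1, 0), D = (0, 1); any affine frame gives the same invariant.
1. R is the midpoint of TD ⇒ R = (0, 1/2)
2. C is the centroid of triangle RQT ⇒ C = (1/3, 1/6)
3. W is where the line through C parallel to TQ meets line TD ⇒ W = (0, 1/6)
4. L lies on line WT with WL:LT = 4:5 ⇒ L = (0, 5/54)
line LC meets QT at F = (-5/12, 0)
C = L + t·(F−L) with t = -4/5, so LC:CF = -4/5:9/5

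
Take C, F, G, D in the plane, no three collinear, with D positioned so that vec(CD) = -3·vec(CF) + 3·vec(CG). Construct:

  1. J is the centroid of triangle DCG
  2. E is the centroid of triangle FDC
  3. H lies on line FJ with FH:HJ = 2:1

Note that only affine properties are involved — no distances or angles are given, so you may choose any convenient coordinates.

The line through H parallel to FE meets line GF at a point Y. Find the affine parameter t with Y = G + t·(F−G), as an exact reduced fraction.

t = 7/9

Set C = (0, 0), F = (1, 0), G = (0, 1), D = (-3, 3); any affine frame gives the same invariant.
1. J is the centroid of triangle DCG ⇒ J = (-1, 4/3)
2. E is the centroid of triangle FDC ⇒ E = (-2/3, 1)
3. H lies on line FJ with FH:HJ = 2:1 ⇒ H = (-1/3, 8/9)
through H parallel to FE: direction (-5/3, 1); meets GF at Y = (7/9, 2/9)
Y = G + t·(F−G) with t = 7/9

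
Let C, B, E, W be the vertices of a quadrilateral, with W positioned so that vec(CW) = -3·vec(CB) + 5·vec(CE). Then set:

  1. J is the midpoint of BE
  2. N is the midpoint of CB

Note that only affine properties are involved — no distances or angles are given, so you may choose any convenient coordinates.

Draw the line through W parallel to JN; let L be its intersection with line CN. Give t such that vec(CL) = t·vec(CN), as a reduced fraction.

t = -6

Work in coordinates with C = (0, 0), B = (1, 0), E = (0, 1), W = (-3, 5).
1. J is the midpoint of BE ⇒ J = (1/2, 1/2)
2. N is the midpoint of CB ⇒ N = (1/2, 0)
through W parallel to JN: direction (0, -1/2); meets CN at L = (-3, 0)
L = C + t·(N−C) with t = -6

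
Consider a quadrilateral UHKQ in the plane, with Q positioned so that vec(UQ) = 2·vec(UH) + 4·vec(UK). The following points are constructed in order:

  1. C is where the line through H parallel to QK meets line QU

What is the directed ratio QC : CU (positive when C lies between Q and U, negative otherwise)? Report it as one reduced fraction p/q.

QC:CU = -5/3

Choose coordinates U = (0, 0), H = (1, 0), K = (0, 1), Q = (2, 4).
1. C is where the line through H parallel to QK meets line QU ⇒ C = (-3, -6)
C = Q + t·(U−Q) with t = 5/2, so QC:CU = t:(1−t) = 5/2:-3/2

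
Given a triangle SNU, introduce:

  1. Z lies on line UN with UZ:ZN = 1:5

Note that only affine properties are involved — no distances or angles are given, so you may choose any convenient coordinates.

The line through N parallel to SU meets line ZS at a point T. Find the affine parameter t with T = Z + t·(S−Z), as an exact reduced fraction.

Choose coordinates S = (0, 0), N = (1, 0), U = (0, 1).
1. Z lies on line UN with UZ:ZN = 1:5 ⇒ Z = (1/6, 5/6)
through N parallel to SU: direction (0, 1); meets ZS at T = (1, 5)
T = Z + t·(S−Z) with t = -5

t = -5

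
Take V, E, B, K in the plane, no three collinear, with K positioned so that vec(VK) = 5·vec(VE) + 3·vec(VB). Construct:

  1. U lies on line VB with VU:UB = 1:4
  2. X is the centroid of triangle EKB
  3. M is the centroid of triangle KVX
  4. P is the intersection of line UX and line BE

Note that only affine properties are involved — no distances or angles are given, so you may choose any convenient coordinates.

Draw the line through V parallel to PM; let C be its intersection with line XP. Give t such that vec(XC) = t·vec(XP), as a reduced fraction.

Choose coordinates V = (0, 0), E = (1, 0), B = (0, 1), K = (5, 3).
1. U lies on line VB with VU:UB = 1:4 ⇒ U = (0, 1/5)
2. X is the centroid of triangle EKB ⇒ X = (2, 4/3)
3. M is the centroid of triangle KVX ⇒ M = (7/3, 13/9)
4. P is the intersection of line UX and line BE ⇒ P = (24/47, 23/47)
through V parallel to PM: direction (257/141, 404/423); meets XP at C = (-1542/329, -808/329)
C = X + t·(P−X) with t = 220/49

t = 220/49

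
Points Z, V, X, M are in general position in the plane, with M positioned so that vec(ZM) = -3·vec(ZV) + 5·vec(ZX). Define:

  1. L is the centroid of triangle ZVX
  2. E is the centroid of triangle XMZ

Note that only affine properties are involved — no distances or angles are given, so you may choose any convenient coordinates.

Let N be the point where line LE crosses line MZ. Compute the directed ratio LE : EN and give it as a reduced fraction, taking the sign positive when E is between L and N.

Set Z = (0, 0), V = (1, 0), X = (0, 1), M = (-3, 5); any affine frame gives the same invariant.
1. L is the centroid of triangle ZVX ⇒ L = (1/3, 1/3)
2. E is the centroid of triangle XMZ ⇒ E = (-1, 2)
line LE meets MZ at N = (-9/5, 3)
E = L + t·(N−L) with t = 5/8, so LE:EN = 5/8:3/8

LE:EN = 5/3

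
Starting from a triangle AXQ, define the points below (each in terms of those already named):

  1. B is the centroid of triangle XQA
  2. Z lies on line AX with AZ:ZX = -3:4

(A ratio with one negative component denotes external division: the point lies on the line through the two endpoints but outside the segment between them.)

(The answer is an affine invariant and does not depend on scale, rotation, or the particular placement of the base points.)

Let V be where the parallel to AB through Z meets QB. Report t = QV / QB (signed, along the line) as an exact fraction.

Work in coordinates with A = (0, 0), X = (1, 0), Q = (0, 1).
1. B is the centroid of triangle XQA ⇒ B = (1/3, 1/3)
2. Z lies on line AX with AZ:ZX = -3:4 ⇒ Z = (-3, 0)
through Z parallel to AB: direction (1/3, 1/3); meets QB at V = (-2/3, 7/3)
V = Q + t·(B−Q) with t = -2

t = -2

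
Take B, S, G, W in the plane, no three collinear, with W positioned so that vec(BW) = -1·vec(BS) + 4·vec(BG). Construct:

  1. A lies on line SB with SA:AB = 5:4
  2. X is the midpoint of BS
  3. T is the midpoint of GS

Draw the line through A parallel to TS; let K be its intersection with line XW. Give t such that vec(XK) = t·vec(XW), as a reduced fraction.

t = -1/45

Work in coordinates with B = (0, 0), S = (1, 0), G = (0, 1), W = (-1, 4).
1. A lies on line SB with SA:AB = 5:4 ⇒ A = (4/9, 0)
2. X is the midpoint of BS ⇒ X = (1/2, 0)
3. T is the midpoint of GS ⇒ T = (1/2, 1/2)
through A parallel to TS: direction (1/2, -1/2); meets XW at K = (8/15, -4/45)
K = X + t·(W−X) with t = -1/45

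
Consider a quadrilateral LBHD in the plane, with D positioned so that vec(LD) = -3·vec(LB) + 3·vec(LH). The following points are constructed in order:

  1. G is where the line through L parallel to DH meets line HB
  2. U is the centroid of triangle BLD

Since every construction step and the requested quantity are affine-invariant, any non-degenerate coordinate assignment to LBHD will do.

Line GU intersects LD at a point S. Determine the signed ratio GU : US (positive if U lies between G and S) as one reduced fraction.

Set L = (0, 0), B = (1, 0), H = (0, 1), D = (-3, 3); any affine frame gives the same invariant.
1. G is where the line through L parallel to DH meets line HB ⇒ G = (3, -2)
2. U is the centroid of triangle BLD ⇒ U = (-2/3, 1)
line GU meets LD at S = (-5/2, 5/2)
U = G + t·(S−G) with t = 2/3, so GU:US = 2/3:1/3

GU:US = 2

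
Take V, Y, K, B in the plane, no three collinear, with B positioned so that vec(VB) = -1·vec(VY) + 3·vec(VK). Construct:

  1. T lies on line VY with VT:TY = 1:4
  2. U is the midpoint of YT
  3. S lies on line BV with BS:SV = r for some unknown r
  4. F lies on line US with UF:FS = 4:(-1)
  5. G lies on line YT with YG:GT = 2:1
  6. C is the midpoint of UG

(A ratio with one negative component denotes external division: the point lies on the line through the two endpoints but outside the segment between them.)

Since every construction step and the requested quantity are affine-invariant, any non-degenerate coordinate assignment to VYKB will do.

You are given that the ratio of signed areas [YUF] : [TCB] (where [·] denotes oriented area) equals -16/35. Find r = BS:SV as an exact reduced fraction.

r = 5/2

Assign V = (0, 0), Y = (1, 0), K = (0, 1), B = (-1, 3) — the answer is frame-independent, so this choice is without loss of generality.
1. T lies on line VY with VT:TY = 1:4 ⇒ T = (1/5, 0)
2. U is the midpoint of YT ⇒ U = (3/5, 0)
3. With BS:SV = r, write λ = r/(r+1) so S = B + λ·(V−B); S is affine-linear in λ
4. F lies on line US with UF:FS = 4:(-1) ⇒ F is an affine combination of earlier points and hence also affine-linear in λ
5. G lies on line YT with YG:GT = 2:1 ⇒ G = (7/15, 0)
6. C is the midpoint of UG ⇒ C = (8/15, 0)
Every point depending on S is an affine combination of S and λ-independent points, so each such coordinate is linear in λ; the λ² term in each signed area is a multiple of (V−B)×(V−B) = 0, so 2·[YUF] and 2·[TCB] are each linear in λ. Evaluating at λ=0 and λ=1:
  2·[YUF] = 8/5·λ − 8/5,   2·[TCB] = 1
So [YUF]:[TCB] = (8/5·λ − 8/5) / (1). Setting this equal to -16/35:
  8/5·λ − 8/5 = -16/35·(1)  ⇒  λ = 5/7
Then r = λ/(1−λ) = (5/7)/(2/7) = 5/2. Check: with r = 5/2, S = (-2/7, 6/7) and [YUF]:[TCB] = -16/35 as required.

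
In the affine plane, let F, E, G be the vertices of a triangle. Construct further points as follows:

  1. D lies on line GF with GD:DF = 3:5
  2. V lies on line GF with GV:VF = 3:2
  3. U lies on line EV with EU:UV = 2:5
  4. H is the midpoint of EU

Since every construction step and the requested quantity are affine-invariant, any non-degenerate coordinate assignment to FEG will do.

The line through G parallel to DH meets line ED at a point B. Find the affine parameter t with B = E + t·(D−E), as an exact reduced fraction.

Work in coordinates with F = (0, 0), E = (1, 0), G = (0, 1).
1. D lies on line GF with GD:DF = 3:5 ⇒ D = (0, 5/8)
2. V lies on line GF with GV:VF = 3:2 ⇒ V = (0, 2/5)
3. U lies on line EV with EU:UV = 2:5 ⇒ U = (5/7, 4/35)
4. H is the midpoint of EU ⇒ H = (6/7, 2/35)
through G parallel to DH: direction (6/7, -159/280); meets ED at B = (10, -45/8)
B = E + t·(D−E) with t = -9

t = -9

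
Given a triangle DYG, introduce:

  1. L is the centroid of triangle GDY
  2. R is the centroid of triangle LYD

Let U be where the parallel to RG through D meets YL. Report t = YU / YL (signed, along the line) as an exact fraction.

Work in coordinates with D = (0, 0), Y = (1, 0), G = (0, 1).
1. L is the centroid of triangle GDY ⇒ L = (1/3, 1/3)
2. R is the centroid of triangle LYD ⇒ R = (4/9, 1/9)
through D parallel to RG: direction (-4/9, 8/9); meets YL at U = (-1/3, 2/3)
U = Y + t·(L−Y) with t = 2

t = 2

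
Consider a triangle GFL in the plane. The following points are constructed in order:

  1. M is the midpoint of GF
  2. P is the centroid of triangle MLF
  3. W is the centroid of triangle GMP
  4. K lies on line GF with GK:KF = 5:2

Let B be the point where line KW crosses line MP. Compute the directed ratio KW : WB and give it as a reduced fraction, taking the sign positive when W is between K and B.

Set G = (0, 0), F = (1, 0), L = (0, 1); any affine frame gives the same invariant.
1. M is the midpoint of GF ⇒ M = (1/2, 0)
2. P is the centroid of triangle MLF ⇒ P = (1/2, 1/3)
3. W is the centroid of triangle GMP ⇒ W = (1/3, 1/9)
4. K lies on line GF with GK:KF = 5:2 ⇒ K = (5/7, 0)
line KW meets MP at B = (1/2, 1/16)
W = K + t·(B−K) with t = 16/9, so KW:WB = 16/9:-7/9

KW:WB = -16/7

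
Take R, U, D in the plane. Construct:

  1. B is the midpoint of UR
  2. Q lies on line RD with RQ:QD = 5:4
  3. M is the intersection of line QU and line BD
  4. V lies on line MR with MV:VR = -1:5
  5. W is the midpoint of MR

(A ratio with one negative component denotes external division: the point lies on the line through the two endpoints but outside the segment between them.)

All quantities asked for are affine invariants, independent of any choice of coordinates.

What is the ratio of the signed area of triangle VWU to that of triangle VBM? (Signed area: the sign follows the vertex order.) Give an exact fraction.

[VWU]:[VBM] = -6

Assign R = (0, 0), U = (1, 0), D = (0, 1) — the answer is frame-independent, so this choice is without loss of generality.
1. B is the midpoint of UR ⇒ B = (1/2, 0)
2. Q lies on line RD with RQ:QD = 5:4 ⇒ Q = (0, 5/9)
3. M is the intersection of line QU and line BD ⇒ M = (4/13, 5/13)
4. V lies on line MR with MV:VR = -1:5 ⇒ V = (5/13, 25/52)
5. W is the midpoint of MR ⇒ W = (2/13, 5/26)
2·[VWU] = 15/52, 2·[VBM] = -5/104
[VWU]:[VBM] = 15/52:-5/104 = -6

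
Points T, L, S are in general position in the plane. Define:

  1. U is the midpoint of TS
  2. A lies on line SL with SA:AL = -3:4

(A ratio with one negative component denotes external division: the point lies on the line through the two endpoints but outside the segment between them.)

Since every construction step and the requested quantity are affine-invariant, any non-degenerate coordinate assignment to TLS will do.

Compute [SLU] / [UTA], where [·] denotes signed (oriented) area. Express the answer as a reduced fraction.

[SLU]:[UTA] = 1/3

Set T = (0, 0), L = (1, 0), S = (0, 1); any affine frame gives the same invariant.
1. U is the midpoint of TS ⇒ U = (0, 1/2)
2. A lies on line SL with SA:AL = -3:4 ⇒ A = (-3, 4)
2·[SLU] = -1/2, 2·[UTA] = -3/2
[SLU]:[UTA] = -1/2:-3/2 = 1/3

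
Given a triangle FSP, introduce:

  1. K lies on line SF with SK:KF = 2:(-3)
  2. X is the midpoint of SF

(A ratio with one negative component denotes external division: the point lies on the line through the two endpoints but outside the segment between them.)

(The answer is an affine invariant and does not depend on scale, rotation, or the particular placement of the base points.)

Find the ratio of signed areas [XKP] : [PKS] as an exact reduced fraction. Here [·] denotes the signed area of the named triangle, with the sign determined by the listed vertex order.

[XKP]:[PKS] = -5/4

Choose coordinates F = (0, 0), S = (1, 0), P = (0, 1).
1. K lies on line SF with SK:KF = 2:(-3) ⇒ K = (3, 0)
2. X is the midpoint of SF ⇒ X = (1/2, 0)
2·[XKP] = 5/2, 2·[PKS] = -2
[XKP]:[PKS] = 5/2:-2 = -5/4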